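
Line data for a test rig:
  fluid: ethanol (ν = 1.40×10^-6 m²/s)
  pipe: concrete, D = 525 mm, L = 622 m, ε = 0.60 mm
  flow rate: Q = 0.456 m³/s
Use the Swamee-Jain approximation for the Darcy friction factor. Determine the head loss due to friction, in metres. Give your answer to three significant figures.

h_f ≈ 5.56 m

V = 4Q/(πD²) = 4·0.456/(π·0.525²) = 2.106 m/s
Re = VD/ν = 2.106·0.525/1.40×10^-6 = 7.90×10^5 → turbulent
ε/D = 0.60/525 = 0.00114
Swamee-Jain: f = 0.02074
h_f = f(L/D)V²/(2g) = 0.02074·(622/0.525)·2.106²/(2·9.81) = 5.556 m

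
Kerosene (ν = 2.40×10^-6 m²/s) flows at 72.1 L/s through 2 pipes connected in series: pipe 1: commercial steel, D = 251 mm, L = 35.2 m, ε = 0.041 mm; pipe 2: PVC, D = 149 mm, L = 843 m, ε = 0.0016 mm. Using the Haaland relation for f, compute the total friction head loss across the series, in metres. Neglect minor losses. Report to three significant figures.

H ≈ 73.5 m

Pipe 1: V = 1.457 m/s, Re = 1.52×10^5, ε/D = 1.63×10^-4, f = 0.01731, h_1 = f(L/D)V²/2g = 0.2627 m
Pipe 2: V = 4.135 m/s, Re = 2.57×10^5, ε/D = 1.07×10^-5, f = 0.01485, h_2 = f(L/D)V²/2g = 73.21 m
Series → Q common, losses add: H = Σh = 73.47 m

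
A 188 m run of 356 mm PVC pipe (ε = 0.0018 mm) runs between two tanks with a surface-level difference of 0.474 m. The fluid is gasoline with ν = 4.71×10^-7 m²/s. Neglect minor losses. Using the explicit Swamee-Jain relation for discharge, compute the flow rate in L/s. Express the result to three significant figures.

Q ≈ 121 L/s

Swamee-Jain (Type II): Q = -0.965·√(gD⁵h_f/L)·ln[ε/(3.7D) + √(3.17ν²L/(gD³h_f))]
√(gD⁵h_f/L) = √(9.81·0.356⁵·0.474/188) = 0.01189
ε/(3.7D) = 1.37×10^-6; √(3.17ν²L/(gD³h_f)) = 2.51×10^-5
Q = -0.965·0.01189·ln(2.647×10^-5) = 0.1210 m³/s
Check: V = 1.22 m/s, Re = 9.18×10^5, f = 0.01190, h_f = 0.473 m ≈ 0.474 m ✓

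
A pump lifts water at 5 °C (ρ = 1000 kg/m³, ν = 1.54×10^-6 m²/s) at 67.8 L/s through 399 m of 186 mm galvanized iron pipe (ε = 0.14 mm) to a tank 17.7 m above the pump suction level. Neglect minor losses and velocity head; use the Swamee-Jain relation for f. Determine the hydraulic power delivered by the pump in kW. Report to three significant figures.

V = 4Q/(πD²) = 2.495 m/s; Re = 3.01×10^5; ε/D = 7.53×10^-4; f = 0.01964
h_f = f(L/D)V²/2g = 13.37 m
Total head H = z + h_f = 17.7 + 13.37 = 31.07 m
P_hyd = ρgQH = 1000·9.81·0.0678·31.07 = 20.67 kW

P_hyd ≈ 20.7 kW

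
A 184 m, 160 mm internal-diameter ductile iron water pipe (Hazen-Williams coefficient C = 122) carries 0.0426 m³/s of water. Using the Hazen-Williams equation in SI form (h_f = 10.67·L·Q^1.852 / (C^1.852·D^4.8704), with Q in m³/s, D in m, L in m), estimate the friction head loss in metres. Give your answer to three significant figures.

h_f = 10.67·184·0.0426^1.852 / (122^1.852·0.160^4.8704) = 5.847 m

h_f ≈ 5.85 m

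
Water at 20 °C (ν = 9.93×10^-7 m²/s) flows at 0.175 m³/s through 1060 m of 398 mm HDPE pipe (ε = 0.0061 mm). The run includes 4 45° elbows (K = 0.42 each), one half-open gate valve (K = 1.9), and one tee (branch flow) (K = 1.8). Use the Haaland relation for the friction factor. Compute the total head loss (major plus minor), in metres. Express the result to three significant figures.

H_L ≈ 4.03 m

V = 4Q/(πD²) = 1.407 m/s; V²/2g = 0.1008 m
Re = 5.64×10^5, ε/D = 1.53×10^-5 → f = 0.01298 (Haaland)
Major: h_f = f(L/D)·V²/2g = 0.01298·2663·0.1008 = 3.486 m
Minor: ΣK = 5.38; h_m = ΣK·V²/2g = 0.5426 m
Total H_L = 3.486 + 0.5426 = 4.029 m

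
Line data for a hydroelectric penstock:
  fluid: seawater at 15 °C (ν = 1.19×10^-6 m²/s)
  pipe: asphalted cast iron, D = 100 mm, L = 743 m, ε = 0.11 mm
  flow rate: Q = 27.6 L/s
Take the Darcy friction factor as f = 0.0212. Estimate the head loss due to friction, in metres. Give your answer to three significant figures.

V = 4Q/(πD²) = 4·0.0276/(π·0.100²) = 3.514 m/s
h_f = f(L/D)V²/(2g) = 0.02120·(743/0.100)·3.514²/(2·9.81) = 99.14 m

h_f ≈ 99.1 m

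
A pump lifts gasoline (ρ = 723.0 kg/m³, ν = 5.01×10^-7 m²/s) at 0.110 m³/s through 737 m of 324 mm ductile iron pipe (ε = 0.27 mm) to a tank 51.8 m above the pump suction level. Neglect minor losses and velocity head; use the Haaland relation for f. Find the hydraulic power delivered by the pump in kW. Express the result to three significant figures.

V = 4Q/(πD²) = 1.334 m/s; Re = 8.63×10^5; ε/D = 8.33×10^-4; f = 0.01918
h_f = f(L/D)V²/2g = 3.958 m
Total head H = z + h_f = 51.8 + 3.958 = 55.76 m
P_hyd = ρgQH = 723.0·9.81·0.110·55.76 = 43.50 kW

P_hyd ≈ 43.5 kW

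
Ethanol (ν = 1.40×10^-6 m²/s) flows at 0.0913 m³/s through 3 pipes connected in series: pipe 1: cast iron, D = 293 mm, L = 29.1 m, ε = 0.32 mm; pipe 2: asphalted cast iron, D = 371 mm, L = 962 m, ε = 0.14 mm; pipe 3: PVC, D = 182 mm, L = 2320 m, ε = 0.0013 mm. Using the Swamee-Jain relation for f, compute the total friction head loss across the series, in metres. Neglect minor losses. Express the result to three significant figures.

H ≈ 109 m

Pipe 1: V = 1.354 m/s, Re = 2.83×10^5, ε/D = 0.00109, f = 0.02117, h_1 = f(L/D)V²/2g = 0.1965 m
Pipe 2: V = 0.8446 m/s, Re = 2.24×10^5, ε/D = 3.77×10^-4, f = 0.01805, h_2 = f(L/D)V²/2g = 1.702 m
Pipe 3: V = 3.509 m/s, Re = 4.56×10^5, ε/D = 7.14×10^-6, f = 0.01342, h_3 = f(L/D)V²/2g = 107.4 m
Series → Q common, losses add: H = Σh = 109.3 m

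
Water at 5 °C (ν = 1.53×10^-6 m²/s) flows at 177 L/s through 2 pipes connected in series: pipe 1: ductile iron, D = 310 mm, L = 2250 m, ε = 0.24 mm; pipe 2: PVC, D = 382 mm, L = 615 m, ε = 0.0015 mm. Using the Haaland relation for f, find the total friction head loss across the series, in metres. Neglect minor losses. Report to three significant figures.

H ≈ 41.7 m

Pipe 1: V = 2.345 m/s, Re = 4.75×10^5, ε/D = 7.74×10^-4, f = 0.01916, h_1 = f(L/D)V²/2g = 38.98 m
Pipe 2: V = 1.544 m/s, Re = 3.86×10^5, ε/D = 3.93×10^-6, f = 0.01373, h_2 = f(L/D)V²/2g = 2.687 m
Series → Q common, losses add: H = Σh = 41.67 m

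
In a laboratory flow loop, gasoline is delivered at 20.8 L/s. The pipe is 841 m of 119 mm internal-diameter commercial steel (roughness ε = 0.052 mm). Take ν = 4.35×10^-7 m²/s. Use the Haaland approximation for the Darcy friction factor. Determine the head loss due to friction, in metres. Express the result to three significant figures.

V = 4Q/(πD²) = 4·0.0208/(π·0.119²) = 1.870 m/s
Re = VD/ν = 1.870·0.119/4.35×10^-7 = 5.12×10^5 → turbulent
ε/D = 0.052/119 = 4.37×10^-4
Haaland: f = 0.01714
h_f = f(L/D)V²/(2g) = 0.01714·(841/0.119)·1.870²/(2·9.81) = 21.60 m

h_f ≈ 21.6 m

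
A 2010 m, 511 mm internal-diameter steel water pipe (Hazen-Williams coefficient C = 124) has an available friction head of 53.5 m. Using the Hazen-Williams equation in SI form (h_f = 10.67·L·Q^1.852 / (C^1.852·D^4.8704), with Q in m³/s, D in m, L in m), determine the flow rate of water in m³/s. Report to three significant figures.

Rearranging: Q = [h_f·C^1.852·D^4.8704 / (10.67·L)]^(1/1.852)
Q = [53.5·124^1.852·0.511^4.8704 / (10.67·2010)]^0.540 = 0.8339 m³/s

Q ≈ 0.834 m³/s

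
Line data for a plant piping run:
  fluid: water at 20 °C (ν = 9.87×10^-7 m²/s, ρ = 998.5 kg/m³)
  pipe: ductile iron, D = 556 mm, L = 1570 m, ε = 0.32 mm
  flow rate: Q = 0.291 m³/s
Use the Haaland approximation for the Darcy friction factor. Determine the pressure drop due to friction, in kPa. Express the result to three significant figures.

Δp ≈ 36.2 kPa

V = 4Q/(πD²) = 4·0.291/(π·0.556²) = 1.199 m/s
Re = VD/ν = 1.199·0.556/9.87×10^-7 = 6.75×10^5 → turbulent
ε/D = 0.32/556 = 5.76×10^-4
Haaland: f = 0.01785
h_f = f(L/D)V²/(2g) = 0.01785·(1570/0.556)·1.199²/(2·9.81) = 3.691 m
Δp = ρg·h_f = 998.5·9.81·3.691 = 36.15 kPa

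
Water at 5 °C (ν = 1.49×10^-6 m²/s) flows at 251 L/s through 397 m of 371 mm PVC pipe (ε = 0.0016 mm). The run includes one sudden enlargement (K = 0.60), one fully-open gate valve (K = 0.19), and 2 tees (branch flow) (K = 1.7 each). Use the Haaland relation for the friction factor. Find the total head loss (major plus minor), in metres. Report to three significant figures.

V = 4Q/(πD²) = 2.322 m/s; V²/2g = 0.2748 m
Re = 5.78×10^5, ε/D = 4.31×10^-6 → f = 0.01278 (Haaland)
Major: h_f = f(L/D)·V²/2g = 0.01278·1070·0.2748 = 3.758 m
Minor: ΣK = 4.19; h_m = ΣK·V²/2g = 1.151 m
Total H_L = 3.758 + 1.151 = 4.910 m

H_L ≈ 4.91 m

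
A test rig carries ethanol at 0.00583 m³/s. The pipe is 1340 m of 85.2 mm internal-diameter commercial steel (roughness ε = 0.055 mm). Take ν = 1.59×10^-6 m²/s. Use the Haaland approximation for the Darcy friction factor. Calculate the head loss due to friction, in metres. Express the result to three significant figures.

V = 4Q/(πD²) = 4·0.00583/(π·0.0852²) = 1.023 m/s
Re = VD/ν = 1.023·0.0852/1.59×10^-6 = 5.48×10^4 → turbulent
ε/D = 0.055/85.2 = 6.46×10^-4
Haaland: f = 0.02238
h_f = f(L/D)V²/(2g) = 0.02238·(1340/0.0852)·1.023²/(2·9.81) = 18.76 m

h_f ≈ 18.8 m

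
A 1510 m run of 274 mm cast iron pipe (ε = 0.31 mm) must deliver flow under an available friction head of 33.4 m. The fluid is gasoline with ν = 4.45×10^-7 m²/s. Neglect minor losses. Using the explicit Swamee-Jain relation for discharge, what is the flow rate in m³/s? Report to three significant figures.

Swamee-Jain (Type II): Q = -0.965·√(gD⁵h_f/L)·ln[ε/(3.7D) + √(3.17ν²L/(gD³h_f))]
√(gD⁵h_f/L) = √(9.81·0.274⁵·33.4/1510) = 0.01831
ε/(3.7D) = 3.06×10^-4; √(3.17ν²L/(gD³h_f)) = 1.19×10^-5
Q = -0.965·0.01831·ln(3.176×10^-4) = 0.1423 m³/s
Check: V = 2.41 m/s, Re = 1.49×10^6, f = 0.02050, h_f = 33.5 m ≈ 33.4 m ✓

Q ≈ 0.142 m³/s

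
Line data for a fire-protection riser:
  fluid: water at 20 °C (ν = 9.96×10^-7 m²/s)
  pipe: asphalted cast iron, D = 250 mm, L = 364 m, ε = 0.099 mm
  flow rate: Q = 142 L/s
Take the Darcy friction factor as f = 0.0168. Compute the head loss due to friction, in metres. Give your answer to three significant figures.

h_f ≈ 10.4 m

V = 4Q/(πD²) = 4·0.142/(π·0.250²) = 2.893 m/s
h_f = f(L/D)V²/(2g) = 0.01680·(364/0.250)·2.893²/(2·9.81) = 10.43 m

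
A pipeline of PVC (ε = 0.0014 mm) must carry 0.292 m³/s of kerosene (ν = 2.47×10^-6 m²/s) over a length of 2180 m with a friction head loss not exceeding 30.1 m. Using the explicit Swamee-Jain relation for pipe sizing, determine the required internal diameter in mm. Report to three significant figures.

Swamee-Jain (Type III): D = 0.66·[ε^1.25·(LQ²/(gh_f))^4.75 + ν·Q^9.4·(L/(gh_f))^5.2]^0.04
LQ²/(gh_f) = 0.6295; L/(gh_f) = 7.383
Term 1 = ε^1.25·(…)^4.75 = 5.34×10^-9; Term 2 = ν·Q^9.4·(…)^5.2 = 7.62×10^-7
D = 0.66·(5.34×10^-9 + 7.62×10^-7)^0.04 = 0.3758 m = 376 mm
Check: V = 2.63 m/s, Re = 4.01×10^5, f = 0.01368, h_f = 28.0 m ≈ 30.1 m ✓

D ≈ 376 mm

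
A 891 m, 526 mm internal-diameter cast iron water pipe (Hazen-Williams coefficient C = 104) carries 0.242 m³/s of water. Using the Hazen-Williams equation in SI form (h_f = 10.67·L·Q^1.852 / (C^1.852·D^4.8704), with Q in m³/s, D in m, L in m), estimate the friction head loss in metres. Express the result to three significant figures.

h_f = 10.67·891·0.242^1.852 / (104^1.852·0.526^4.8704) = 2.886 m

h_f ≈ 2.89 m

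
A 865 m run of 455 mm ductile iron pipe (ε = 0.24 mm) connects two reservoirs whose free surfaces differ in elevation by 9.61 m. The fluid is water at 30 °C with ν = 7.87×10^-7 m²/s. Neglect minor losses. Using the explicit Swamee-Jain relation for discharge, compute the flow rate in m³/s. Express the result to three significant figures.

Q ≈ 0.390 m³/s

Swamee-Jain (Type II): Q = -0.965·√(gD⁵h_f/L)·ln[ε/(3.7D) + √(3.17ν²L/(gD³h_f))]
√(gD⁵h_f/L) = √(9.81·0.455⁵·9.61/865) = 0.04610
ε/(3.7D) = 1.43×10^-4; √(3.17ν²L/(gD³h_f)) = 1.38×10^-5
Q = -0.965·0.04610·ln(1.564×10^-4) = 0.3899 m³/s
Check: V = 2.40 m/s, Re = 1.39×10^6, f = 0.01734, h_f = 9.66 m ≈ 9.61 m ✓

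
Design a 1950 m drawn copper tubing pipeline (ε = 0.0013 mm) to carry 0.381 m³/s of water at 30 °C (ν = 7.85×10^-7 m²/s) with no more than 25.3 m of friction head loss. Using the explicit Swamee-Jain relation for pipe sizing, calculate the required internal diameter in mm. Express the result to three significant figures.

Swamee-Jain (Type III): D = 0.66·[ε^1.25·(LQ²/(gh_f))^4.75 + ν·Q^9.4·(L/(gh_f))^5.2]^0.04
LQ²/(gh_f) = 1.140; L/(gh_f) = 7.857
Term 1 = ε^1.25·(…)^4.75 = 8.20×10^-8; Term 2 = ν·Q^9.4·(…)^5.2 = 4.08×10^-6
D = 0.66·(8.20×10^-8 + 4.08×10^-6)^0.04 = 0.4021 m = 402 mm
Check: V = 3.00 m/s, Re = 1.54×10^6, f = 0.01092, h_f = 24.3 m ≈ 25.3 m ✓

D ≈ 402 mm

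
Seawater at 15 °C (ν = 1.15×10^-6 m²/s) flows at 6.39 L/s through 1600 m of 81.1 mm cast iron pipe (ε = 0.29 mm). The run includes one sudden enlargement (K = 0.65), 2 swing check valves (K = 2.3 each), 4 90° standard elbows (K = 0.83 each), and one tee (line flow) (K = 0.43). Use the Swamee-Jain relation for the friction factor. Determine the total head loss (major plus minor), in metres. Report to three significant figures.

V = 4Q/(πD²) = 1.237 m/s; V²/2g = 0.07799 m
Re = 8.72×10^4, ε/D = 0.00358 → f = 0.02910 (Swamee-Jain)
Major: h_f = f(L/D)·V²/2g = 0.02910·19729·0.07799 = 44.77 m
Minor: ΣK = 9.00; h_m = ΣK·V²/2g = 0.7019 m
Total H_L = 44.77 + 0.7019 = 45.47 m

H_L ≈ 45.5 m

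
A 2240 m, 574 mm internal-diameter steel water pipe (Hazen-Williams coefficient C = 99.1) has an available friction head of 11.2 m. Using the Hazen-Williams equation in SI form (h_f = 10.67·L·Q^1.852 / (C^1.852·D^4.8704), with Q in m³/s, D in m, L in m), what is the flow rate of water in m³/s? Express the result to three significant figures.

Q ≈ 0.367 m³/s

Rearranging: Q = [h_f·C^1.852·D^4.8704 / (10.67·L)]^(1/1.852)
Q = [11.2·99.1^1.852·0.574^4.8704 / (10.67·2240)]^0.540 = 0.3668 m³/s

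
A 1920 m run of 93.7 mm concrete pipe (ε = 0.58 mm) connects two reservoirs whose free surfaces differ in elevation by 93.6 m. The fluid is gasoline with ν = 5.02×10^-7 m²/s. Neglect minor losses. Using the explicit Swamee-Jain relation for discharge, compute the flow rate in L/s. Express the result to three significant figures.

Swamee-Jain (Type II): Q = -0.965·√(gD⁵h_f/L)·ln[ε/(3.7D) + √(3.17ν²L/(gD³h_f))]
√(gD⁵h_f/L) = √(9.81·0.0937⁵·93.6/1920) = 0.001859
ε/(3.7D) = 0.00167; √(3.17ν²L/(gD³h_f)) = 4.51×10^-5
Q = -0.965·0.001859·ln(0.001718) = 0.01142 m³/s
Check: V = 1.66 m/s, Re = 3.09×10^5, f = 0.03282, h_f = 94.0 m ≈ 93.6 m ✓

Q ≈ 11.4 L/s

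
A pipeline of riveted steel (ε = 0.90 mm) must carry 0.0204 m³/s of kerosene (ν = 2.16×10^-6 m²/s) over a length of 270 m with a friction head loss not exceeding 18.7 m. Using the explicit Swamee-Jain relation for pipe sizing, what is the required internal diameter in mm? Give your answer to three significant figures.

Swamee-Jain (Type III): D = 0.66·[ε^1.25·(LQ²/(gh_f))^4.75 + ν·Q^9.4·(L/(gh_f))^5.2]^0.04
LQ²/(gh_f) = 6.125×10^-4; L/(gh_f) = 1.472
Term 1 = ε^1.25·(…)^4.75 = 8.54×10^-20; Term 2 = ν·Q^9.4·(…)^5.2 = 2.08×10^-21
D = 0.66·(8.54×10^-20 + 2.08×10^-21)^0.04 = 0.1141 m = 114 mm
Check: V = 2.00 m/s, Re = 1.05×10^5, f = 0.03594, h_f = 17.3 m ≈ 18.7 m ✓

D ≈ 114 mm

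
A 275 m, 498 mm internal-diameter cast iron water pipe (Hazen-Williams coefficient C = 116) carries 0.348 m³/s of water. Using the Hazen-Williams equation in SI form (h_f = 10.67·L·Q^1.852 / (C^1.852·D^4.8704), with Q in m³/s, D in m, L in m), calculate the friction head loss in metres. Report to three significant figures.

h_f = 10.67·275·0.348^1.852 / (116^1.852·0.498^4.8704) = 1.861 m

h_f ≈ 1.86 m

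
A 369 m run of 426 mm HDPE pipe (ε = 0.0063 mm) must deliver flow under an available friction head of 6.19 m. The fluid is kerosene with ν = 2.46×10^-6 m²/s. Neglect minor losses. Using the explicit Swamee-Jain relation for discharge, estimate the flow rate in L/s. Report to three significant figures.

Swamee-Jain (Type II): Q = -0.965·√(gD⁵h_f/L)·ln[ε/(3.7D) + √(3.17ν²L/(gD³h_f))]
√(gD⁵h_f/L) = √(9.81·0.426⁵·6.19/369) = 0.04805
ε/(3.7D) = 4.00×10^-6; √(3.17ν²L/(gD³h_f)) = 3.88×10^-5
Q = -0.965·0.04805·ln(4.283×10^-5) = 0.4664 m³/s
Check: V = 3.27 m/s, Re = 5.67×10^5, f = 0.01306, h_f = 6.17 m ≈ 6.19 m ✓

Q ≈ 466 L/s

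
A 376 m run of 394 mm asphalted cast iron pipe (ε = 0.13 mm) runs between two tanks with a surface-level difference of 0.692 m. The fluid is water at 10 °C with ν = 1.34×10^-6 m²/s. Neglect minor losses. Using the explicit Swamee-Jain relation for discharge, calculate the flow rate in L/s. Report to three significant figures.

Q ≈ 110 L/s

Swamee-Jain (Type II): Q = -0.965·√(gD⁵h_f/L)·ln[ε/(3.7D) + √(3.17ν²L/(gD³h_f))]
√(gD⁵h_f/L) = √(9.81·0.394⁵·0.692/376) = 0.01309
ε/(3.7D) = 8.92×10^-5; √(3.17ν²L/(gD³h_f)) = 7.18×10^-5
Q = -0.965·0.01309·ln(1.610×10^-4) = 0.1104 m³/s
Check: V = 0.905 m/s, Re = 2.66×10^5, f = 0.01746, h_f = 0.696 m ≈ 0.692 m ✓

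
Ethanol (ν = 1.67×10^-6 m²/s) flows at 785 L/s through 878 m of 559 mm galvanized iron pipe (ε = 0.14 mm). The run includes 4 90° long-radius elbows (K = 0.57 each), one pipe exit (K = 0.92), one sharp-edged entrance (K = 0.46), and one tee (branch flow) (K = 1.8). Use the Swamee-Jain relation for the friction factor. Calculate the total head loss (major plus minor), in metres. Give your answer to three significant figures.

V = 4Q/(πD²) = 3.199 m/s; V²/2g = 0.5215 m
Re = 1.07×10^6, ε/D = 2.50×10^-4 → f = 0.01524 (Swamee-Jain)
Major: h_f = f(L/D)·V²/2g = 0.01524·1571·0.5215 = 12.48 m
Minor: ΣK = 5.46; h_m = ΣK·V²/2g = 2.847 m
Total H_L = 12.48 + 2.847 = 15.33 m

H_L ≈ 15.3 m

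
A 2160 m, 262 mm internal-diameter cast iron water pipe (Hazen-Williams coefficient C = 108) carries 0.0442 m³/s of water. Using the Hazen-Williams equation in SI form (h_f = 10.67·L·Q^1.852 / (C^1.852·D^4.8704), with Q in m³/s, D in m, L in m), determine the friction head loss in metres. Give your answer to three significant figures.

h_f = 10.67·2160·0.0442^1.852 / (108^1.852·0.262^4.8704) = 8.340 m

h_f ≈ 8.34 m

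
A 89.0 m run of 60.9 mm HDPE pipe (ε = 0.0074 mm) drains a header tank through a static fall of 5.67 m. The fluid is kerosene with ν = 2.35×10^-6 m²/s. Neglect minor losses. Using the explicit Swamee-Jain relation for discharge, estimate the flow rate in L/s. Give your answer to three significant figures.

Swamee-Jain (Type II): Q = -0.965·√(gD⁵h_f/L)·ln[ε/(3.7D) + √(3.17ν²L/(gD³h_f))]
√(gD⁵h_f/L) = √(9.81·0.0609⁵·5.67/89.0) = 7.236×10^-4
ε/(3.7D) = 3.28×10^-5; √(3.17ν²L/(gD³h_f)) = 3.52×10^-4
Q = -0.965·7.236×10^-4·ln(3.850×10^-4) = 0.005490 m³/s
Check: V = 1.88 m/s, Re = 4.88×10^4, f = 0.02135, h_f = 5.65 m ≈ 5.67 m ✓

Q ≈ 5.49 L/s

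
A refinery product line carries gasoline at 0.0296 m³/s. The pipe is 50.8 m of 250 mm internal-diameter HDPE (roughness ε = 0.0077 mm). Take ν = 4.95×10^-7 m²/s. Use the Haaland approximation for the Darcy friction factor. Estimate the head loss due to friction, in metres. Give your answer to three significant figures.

h_f ≈ 0.0549 m

V = 4Q/(πD²) = 4·0.0296/(π·0.250²) = 0.6030 m/s
Re = VD/ν = 0.6030·0.250/4.95×10^-7 = 3.05×10^5 → turbulent
ε/D = 0.0077/250 = 3.08×10^-5
Haaland: f = 0.01457
h_f = f(L/D)V²/(2g) = 0.01457·(50.8/0.250)·0.6030²/(2·9.81) = 0.05486 m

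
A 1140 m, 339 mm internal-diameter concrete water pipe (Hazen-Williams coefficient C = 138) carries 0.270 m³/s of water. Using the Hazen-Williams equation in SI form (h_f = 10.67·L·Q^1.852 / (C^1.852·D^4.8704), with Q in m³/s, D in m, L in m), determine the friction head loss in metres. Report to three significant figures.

h_f ≈ 22.8 m

h_f = 10.67·1140·0.270^1.852 / (138^1.852·0.339^4.8704) = 22.75 m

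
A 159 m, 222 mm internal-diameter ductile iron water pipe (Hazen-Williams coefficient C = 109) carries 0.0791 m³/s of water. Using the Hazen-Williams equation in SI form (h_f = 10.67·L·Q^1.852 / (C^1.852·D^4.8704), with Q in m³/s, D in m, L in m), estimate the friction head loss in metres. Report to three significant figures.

h_f = 10.67·159·0.0791^1.852 / (109^1.852·0.222^4.8704) = 3.974 m

h_f ≈ 3.97 m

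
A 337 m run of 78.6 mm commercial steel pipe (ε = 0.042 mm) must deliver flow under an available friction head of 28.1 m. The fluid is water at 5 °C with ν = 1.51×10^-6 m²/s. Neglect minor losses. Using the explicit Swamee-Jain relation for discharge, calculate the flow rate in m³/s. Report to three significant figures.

Q ≈ 0.0124 m³/s

Swamee-Jain (Type II): Q = -0.965·√(gD⁵h_f/L)·ln[ε/(3.7D) + √(3.17ν²L/(gD³h_f))]
√(gD⁵h_f/L) = √(9.81·0.0786⁵·28.1/337) = 0.001566
ε/(3.7D) = 1.44×10^-4; √(3.17ν²L/(gD³h_f)) = 1.35×10^-4
Q = -0.965·0.001566·ln(2.793×10^-4) = 0.01237 m³/s
Check: V = 2.55 m/s, Re = 1.33×10^5, f = 0.01989, h_f = 28.3 m ≈ 28.1 m ✓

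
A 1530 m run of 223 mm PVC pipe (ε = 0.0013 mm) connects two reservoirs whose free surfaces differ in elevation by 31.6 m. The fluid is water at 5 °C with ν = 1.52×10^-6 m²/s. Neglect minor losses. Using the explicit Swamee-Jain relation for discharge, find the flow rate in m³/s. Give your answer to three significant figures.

Q ≈ 0.0994 m³/s

Swamee-Jain (Type II): Q = -0.965·√(gD⁵h_f/L)·ln[ε/(3.7D) + √(3.17ν²L/(gD³h_f))]
√(gD⁵h_f/L) = √(9.81·0.223⁵·31.6/1530) = 0.01057
ε/(3.7D) = 1.58×10^-6; √(3.17ν²L/(gD³h_f)) = 5.71×10^-5
Q = -0.965·0.01057·ln(5.867×10^-5) = 0.09939 m³/s
Check: V = 2.54 m/s, Re = 3.73×10^5, f = 0.01388, h_f = 31.4 m ≈ 31.6 m ✓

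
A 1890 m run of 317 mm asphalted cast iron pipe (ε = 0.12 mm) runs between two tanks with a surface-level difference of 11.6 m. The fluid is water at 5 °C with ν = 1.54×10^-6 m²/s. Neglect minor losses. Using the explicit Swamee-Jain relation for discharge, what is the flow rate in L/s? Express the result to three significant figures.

Q ≈ 117 L/s

Swamee-Jain (Type II): Q = -0.965·√(gD⁵h_f/L)·ln[ε/(3.7D) + √(3.17ν²L/(gD³h_f))]
√(gD⁵h_f/L) = √(9.81·0.317⁵·11.6/1890) = 0.01388
ε/(3.7D) = 1.02×10^-4; √(3.17ν²L/(gD³h_f)) = 6.26×10^-5
Q = -0.965·0.01388·ln(1.649×10^-4) = 0.1167 m³/s
Check: V = 1.48 m/s, Re = 3.04×10^5, f = 0.01757, h_f = 11.7 m ≈ 11.6 m ✓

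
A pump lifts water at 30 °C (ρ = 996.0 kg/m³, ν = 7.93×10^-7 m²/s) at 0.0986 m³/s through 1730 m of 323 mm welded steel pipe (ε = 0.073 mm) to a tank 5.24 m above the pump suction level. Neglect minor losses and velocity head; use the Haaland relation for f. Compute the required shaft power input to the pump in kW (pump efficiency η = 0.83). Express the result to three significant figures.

P_shaft ≈ 13.2 kW

V = 4Q/(πD²) = 1.203 m/s; Re = 4.90×10^5; ε/D = 2.26×10^-4; f = 0.01555
h_f = f(L/D)V²/2g = 6.147 m
Total head H = z + h_f = 5.24 + 6.147 = 11.39 m
P_hyd = ρgQH = 996.0·9.81·0.0986·11.39 = 10.97 kW
P_shaft = P_hyd/η = 10.97/0.83 = 13.22 kW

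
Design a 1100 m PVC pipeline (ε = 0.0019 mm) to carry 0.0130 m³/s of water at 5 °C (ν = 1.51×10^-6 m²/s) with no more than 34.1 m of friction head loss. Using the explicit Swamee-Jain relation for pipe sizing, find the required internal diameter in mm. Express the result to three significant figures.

D ≈ 96.7 mm

Swamee-Jain (Type III): D = 0.66·[ε^1.25·(LQ²/(gh_f))^4.75 + ν·Q^9.4·(L/(gh_f))^5.2]^0.04
LQ²/(gh_f) = 5.557×10^-4; L/(gh_f) = 3.288
Term 1 = ε^1.25·(…)^4.75 = 2.44×10^-23; Term 2 = ν·Q^9.4·(…)^5.2 = 1.37×10^-21
D = 0.66·(2.44×10^-23 + 1.37×10^-21)^0.04 = 0.09669 m = 96.7 mm
Check: V = 1.77 m/s, Re = 1.13×10^5, f = 0.01753, h_f = 31.9 m ≈ 34.1 m ✓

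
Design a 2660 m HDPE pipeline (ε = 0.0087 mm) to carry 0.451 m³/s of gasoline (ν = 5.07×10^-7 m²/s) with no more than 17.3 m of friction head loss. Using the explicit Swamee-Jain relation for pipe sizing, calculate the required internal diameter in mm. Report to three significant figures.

Swamee-Jain (Type III): D = 0.66·[ε^1.25·(LQ²/(gh_f))^4.75 + ν·Q^9.4·(L/(gh_f))^5.2]^0.04
LQ²/(gh_f) = 3.188; L/(gh_f) = 15.67
Term 1 = ε^1.25·(…)^4.75 = 1.16×10^-4; Term 2 = ν·Q^9.4·(…)^5.2 = 4.67×10^-4
D = 0.66·(1.16×10^-4 + 4.67×10^-4)^0.04 = 0.4900 m = 490 mm
Check: V = 2.39 m/s, Re = 2.31×10^6, f = 0.01081, h_f = 17.1 m ≈ 17.3 m ✓

D ≈ 490 mm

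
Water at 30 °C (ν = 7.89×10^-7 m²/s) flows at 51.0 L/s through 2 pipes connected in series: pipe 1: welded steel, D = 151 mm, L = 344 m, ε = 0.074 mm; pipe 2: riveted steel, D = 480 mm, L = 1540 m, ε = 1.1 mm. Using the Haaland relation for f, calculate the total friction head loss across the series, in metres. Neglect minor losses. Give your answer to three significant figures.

Pipe 1: V = 2.848 m/s, Re = 5.45×10^5, ε/D = 4.90×10^-4, f = 0.01745, h_1 = f(L/D)V²/2g = 16.43 m
Pipe 2: V = 0.2818 m/s, Re = 1.71×10^5, ε/D = 0.00229, f = 0.02517, h_2 = f(L/D)V²/2g = 0.3270 m
Series → Q common, losses add: H = Σh = 16.76 m

H ≈ 16.8 m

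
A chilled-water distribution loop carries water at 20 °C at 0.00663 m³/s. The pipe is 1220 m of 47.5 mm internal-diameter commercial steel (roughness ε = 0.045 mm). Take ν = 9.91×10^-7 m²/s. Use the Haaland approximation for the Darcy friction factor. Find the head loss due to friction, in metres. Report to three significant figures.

V = 4Q/(πD²) = 4·0.00663/(π·0.0475²) = 3.741 m/s
Re = VD/ν = 3.741·0.0475/9.91×10^-7 = 1.79×10^5 → turbulent
ε/D = 0.045/47.5 = 9.47×10^-4
Haaland: f = 0.02083
h_f = f(L/D)V²/(2g) = 0.02083·(1220/0.0475)·3.741²/(2·9.81) = 381.8 m

h_f ≈ 382 m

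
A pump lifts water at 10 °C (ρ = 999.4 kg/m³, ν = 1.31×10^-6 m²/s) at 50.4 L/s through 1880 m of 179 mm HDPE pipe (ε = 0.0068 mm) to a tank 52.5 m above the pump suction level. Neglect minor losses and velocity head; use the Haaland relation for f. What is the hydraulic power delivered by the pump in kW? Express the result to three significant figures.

P_hyd ≈ 41.8 kW

V = 4Q/(πD²) = 2.003 m/s; Re = 2.74×10^5; ε/D = 3.80×10^-5; f = 0.01490
h_f = f(L/D)V²/2g = 32.00 m
Total head H = z + h_f = 52.5 + 32.00 = 84.50 m
P_hyd = ρgQH = 999.4·9.81·0.0504·84.50 = 41.75 kW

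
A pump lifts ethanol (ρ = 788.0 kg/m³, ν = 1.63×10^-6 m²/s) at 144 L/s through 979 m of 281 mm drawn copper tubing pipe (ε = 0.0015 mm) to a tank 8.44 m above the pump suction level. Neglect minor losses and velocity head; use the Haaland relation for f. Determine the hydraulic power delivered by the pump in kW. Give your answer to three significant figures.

P_hyd ≈ 23.9 kW

V = 4Q/(πD²) = 2.322 m/s; Re = 4.00×10^5; ε/D = 5.34×10^-6; f = 0.01365
h_f = f(L/D)V²/2g = 13.07 m
Total head H = z + h_f = 8.44 + 13.07 = 21.51 m
P_hyd = ρgQH = 788.0·9.81·0.144·21.51 = 23.94 kW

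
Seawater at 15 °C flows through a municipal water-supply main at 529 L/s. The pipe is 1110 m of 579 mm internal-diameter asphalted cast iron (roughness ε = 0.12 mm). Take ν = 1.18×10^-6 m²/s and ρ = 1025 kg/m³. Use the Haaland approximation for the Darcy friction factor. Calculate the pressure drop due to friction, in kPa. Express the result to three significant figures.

Δp ≈ 58.3 kPa

V = 4Q/(πD²) = 4·0.529/(π·0.579²) = 2.009 m/s
Re = VD/ν = 2.009·0.579/1.18×10^-6 = 9.86×10^5 → turbulent
ε/D = 0.12/579 = 2.07×10^-4
Haaland: f = 0.01469
h_f = f(L/D)V²/(2g) = 0.01469·(1110/0.579)·2.009²/(2·9.81) = 5.794 m
Δp = ρg·h_f = 1025·9.81·5.794 = 58.26 kPa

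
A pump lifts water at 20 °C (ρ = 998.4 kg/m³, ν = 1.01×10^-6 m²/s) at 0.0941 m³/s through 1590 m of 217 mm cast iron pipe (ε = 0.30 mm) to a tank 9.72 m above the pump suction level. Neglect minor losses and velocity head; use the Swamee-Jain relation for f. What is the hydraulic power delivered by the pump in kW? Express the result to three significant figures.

V = 4Q/(πD²) = 2.544 m/s; Re = 5.47×10^5; ε/D = 0.00138; f = 0.02183
h_f = f(L/D)V²/2g = 52.78 m
Total head H = z + h_f = 9.72 + 52.78 = 62.50 m
P_hyd = ρgQH = 998.4·9.81·0.0941·62.50 = 57.60 kW

P_hyd ≈ 57.6 kW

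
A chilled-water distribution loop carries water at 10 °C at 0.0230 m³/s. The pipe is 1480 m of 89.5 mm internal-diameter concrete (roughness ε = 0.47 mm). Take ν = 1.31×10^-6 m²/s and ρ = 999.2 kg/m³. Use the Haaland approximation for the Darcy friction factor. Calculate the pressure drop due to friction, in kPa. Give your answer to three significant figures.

V = 4Q/(πD²) = 4·0.0230/(π·0.0895²) = 3.656 m/s
Re = VD/ν = 3.656·0.0895/1.31×10^-6 = 2.50×10^5 → turbulent
ε/D = 0.47/89.5 = 0.00525
Haaland: f = 0.03122
h_f = f(L/D)V²/(2g) = 0.03122·(1480/0.0895)·3.656²/(2·9.81) = 351.7 m
Δp = ρg·h_f = 999.2·9.81·351.7 = 3447 kPa

Δp ≈ 3450 kPa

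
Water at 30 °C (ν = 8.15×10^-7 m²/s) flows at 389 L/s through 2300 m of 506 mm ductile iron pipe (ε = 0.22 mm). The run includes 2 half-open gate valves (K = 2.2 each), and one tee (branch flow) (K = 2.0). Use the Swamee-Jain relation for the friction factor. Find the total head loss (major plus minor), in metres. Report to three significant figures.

H_L ≈ 15.7 m

V = 4Q/(πD²) = 1.934 m/s; V²/2g = 0.1907 m
Re = 1.20×10^6, ε/D = 4.35×10^-4 → f = 0.01675 (Swamee-Jain)
Major: h_f = f(L/D)·V²/2g = 0.01675·4545·0.1907 = 14.52 m
Minor: ΣK = 6.40; h_m = ΣK·V²/2g = 1.221 m
Total H_L = 14.52 + 1.221 = 15.74 m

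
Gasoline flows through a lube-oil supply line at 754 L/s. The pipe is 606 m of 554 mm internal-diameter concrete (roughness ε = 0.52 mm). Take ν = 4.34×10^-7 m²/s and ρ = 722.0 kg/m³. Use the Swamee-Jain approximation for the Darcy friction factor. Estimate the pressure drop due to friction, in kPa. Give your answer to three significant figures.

V = 4Q/(πD²) = 4·0.754/(π·0.554²) = 3.128 m/s
Re = VD/ν = 3.128·0.554/4.34×10^-7 = 3.99×10^6 → turbulent
ε/D = 0.52/554 = 9.39×10^-4
Swamee-Jain: f = 0.01946
h_f = f(L/D)V²/(2g) = 0.01946·(606/0.554)·3.128²/(2·9.81) = 10.61 m
Δp = ρg·h_f = 722.0·9.81·10.61 = 75.17 kPa

Δp ≈ 75.2 kPa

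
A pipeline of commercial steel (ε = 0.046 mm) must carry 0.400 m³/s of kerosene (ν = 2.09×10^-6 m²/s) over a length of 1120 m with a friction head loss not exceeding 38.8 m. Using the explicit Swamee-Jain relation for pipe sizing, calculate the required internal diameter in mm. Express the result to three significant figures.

Swamee-Jain (Type III): D = 0.66·[ε^1.25·(LQ²/(gh_f))^4.75 + ν·Q^9.4·(L/(gh_f))^5.2]^0.04
LQ²/(gh_f) = 0.4708; L/(gh_f) = 2.943
Term 1 = ε^1.25·(…)^4.75 = 1.06×10^-7; Term 2 = ν·Q^9.4·(…)^5.2 = 1.04×10^-7
D = 0.66·(1.06×10^-7 + 1.04×10^-7)^0.04 = 0.3568 m = 357 mm
Check: V = 4.00 m/s, Re = 6.83×10^5, f = 0.01435, h_f = 36.8 m ≈ 38.8 m ✓

D ≈ 357 mm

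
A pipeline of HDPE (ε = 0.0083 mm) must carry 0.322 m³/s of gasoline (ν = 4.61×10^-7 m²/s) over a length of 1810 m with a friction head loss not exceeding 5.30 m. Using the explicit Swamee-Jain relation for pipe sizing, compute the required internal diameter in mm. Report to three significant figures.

D ≈ 506 mm

Swamee-Jain (Type III): D = 0.66·[ε^1.25·(LQ²/(gh_f))^4.75 + ν·Q^9.4·(L/(gh_f))^5.2]^0.04
LQ²/(gh_f) = 3.609; L/(gh_f) = 34.81
Term 1 = ε^1.25·(…)^4.75 = 1.98×10^-4; Term 2 = ν·Q^9.4·(…)^5.2 = 0.00113
D = 0.66·(1.98×10^-4 + 0.00113)^0.04 = 0.5064 m = 506 mm
Check: V = 1.60 m/s, Re = 1.76×10^6, f = 0.01113, h_f = 5.18 m ≈ 5.30 m ✓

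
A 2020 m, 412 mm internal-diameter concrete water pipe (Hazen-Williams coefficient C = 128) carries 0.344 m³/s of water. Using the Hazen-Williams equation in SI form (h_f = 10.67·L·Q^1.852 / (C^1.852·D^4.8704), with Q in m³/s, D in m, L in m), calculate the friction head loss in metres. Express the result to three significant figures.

h_f = 10.67·2020·0.344^1.852 / (128^1.852·0.412^4.8704) = 28.07 m

h_f ≈ 28.1 m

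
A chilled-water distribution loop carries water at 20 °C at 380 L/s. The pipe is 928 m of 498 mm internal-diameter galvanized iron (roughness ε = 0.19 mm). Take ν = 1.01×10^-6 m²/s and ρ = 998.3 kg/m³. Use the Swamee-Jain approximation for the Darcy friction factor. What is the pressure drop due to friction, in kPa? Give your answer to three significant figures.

V = 4Q/(πD²) = 4·0.380/(π·0.498²) = 1.951 m/s
Re = VD/ν = 1.951·0.498/1.01×10^-6 = 9.62×10^5 → turbulent
ε/D = 0.19/498 = 3.82×10^-4
Swamee-Jain: f = 0.01646
h_f = f(L/D)V²/(2g) = 0.01646·(928/0.498)·1.951²/(2·9.81) = 5.951 m
Δp = ρg·h_f = 998.3·9.81·5.951 = 58.28 kPa

Δp ≈ 58.3 kPa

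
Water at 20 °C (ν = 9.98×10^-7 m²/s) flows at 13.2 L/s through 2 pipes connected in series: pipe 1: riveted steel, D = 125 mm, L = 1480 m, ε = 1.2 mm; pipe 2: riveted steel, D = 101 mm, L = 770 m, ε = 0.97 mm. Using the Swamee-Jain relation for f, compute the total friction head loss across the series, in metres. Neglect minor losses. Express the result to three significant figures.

Pipe 1: V = 1.076 m/s, Re = 1.35×10^5, ε/D = 0.00960, f = 0.03805, h_1 = f(L/D)V²/2g = 26.57 m
Pipe 2: V = 1.648 m/s, Re = 1.67×10^5, ε/D = 0.00960, f = 0.03794, h_2 = f(L/D)V²/2g = 40.02 m
Series → Q common, losses add: H = Σh = 66.58 m

H ≈ 66.6 m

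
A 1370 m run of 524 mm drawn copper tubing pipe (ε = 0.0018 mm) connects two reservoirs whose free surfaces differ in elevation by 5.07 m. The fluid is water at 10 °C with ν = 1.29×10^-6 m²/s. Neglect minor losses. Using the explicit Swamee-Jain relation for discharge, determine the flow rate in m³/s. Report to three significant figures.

Q ≈ 0.377 m³/s

Swamee-Jain (Type II): Q = -0.965·√(gD⁵h_f/L)·ln[ε/(3.7D) + √(3.17ν²L/(gD³h_f))]
√(gD⁵h_f/L) = √(9.81·0.524⁵·5.07/1370) = 0.03787
ε/(3.7D) = 9.28×10^-7; √(3.17ν²L/(gD³h_f)) = 3.18×10^-5
Q = -0.965·0.03787·ln(3.271×10^-5) = 0.3774 m³/s
Check: V = 1.75 m/s, Re = 7.11×10^5, f = 0.01237, h_f = 5.05 m ≈ 5.07 m ✓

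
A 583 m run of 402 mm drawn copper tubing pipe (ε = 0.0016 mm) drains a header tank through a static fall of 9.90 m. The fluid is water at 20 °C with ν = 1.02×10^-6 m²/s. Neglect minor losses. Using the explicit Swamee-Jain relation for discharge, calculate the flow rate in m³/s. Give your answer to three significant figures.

Swamee-Jain (Type II): Q = -0.965·√(gD⁵h_f/L)·ln[ε/(3.7D) + √(3.17ν²L/(gD³h_f))]
√(gD⁵h_f/L) = √(9.81·0.402⁵·9.90/583) = 0.04182
ε/(3.7D) = 1.08×10^-6; √(3.17ν²L/(gD³h_f)) = 1.75×10^-5
Q = -0.965·0.04182·ln(1.853×10^-5) = 0.4397 m³/s
Check: V = 3.46 m/s, Re = 1.37×10^6, f = 0.01114, h_f = 9.89 m ≈ 9.90 m ✓

Q ≈ 0.440 m³/s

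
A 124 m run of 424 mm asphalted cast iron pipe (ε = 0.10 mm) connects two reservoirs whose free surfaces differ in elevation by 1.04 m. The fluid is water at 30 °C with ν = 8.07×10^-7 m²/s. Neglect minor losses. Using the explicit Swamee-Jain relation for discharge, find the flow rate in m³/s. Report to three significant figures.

Swamee-Jain (Type II): Q = -0.965·√(gD⁵h_f/L)·ln[ε/(3.7D) + √(3.17ν²L/(gD³h_f))]
√(gD⁵h_f/L) = √(9.81·0.424⁵·1.04/124) = 0.03358
ε/(3.7D) = 6.37×10^-5; √(3.17ν²L/(gD³h_f)) = 1.81×10^-5
Q = -0.965·0.03358·ln(8.189×10^-5) = 0.3049 m³/s
Check: V = 2.16 m/s, Re = 1.13×10^6, f = 0.01506, h_f = 1.05 m ≈ 1.04 m ✓

Q ≈ 0.305 m³/s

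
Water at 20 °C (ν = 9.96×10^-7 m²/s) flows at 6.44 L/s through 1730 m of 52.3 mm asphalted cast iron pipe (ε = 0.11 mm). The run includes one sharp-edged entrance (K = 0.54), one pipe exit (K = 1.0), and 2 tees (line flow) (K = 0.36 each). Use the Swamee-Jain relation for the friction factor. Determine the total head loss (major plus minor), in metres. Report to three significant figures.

H_L ≈ 380 m

V = 4Q/(πD²) = 2.998 m/s; V²/2g = 0.4580 m
Re = 1.57×10^5, ε/D = 0.00210 → f = 0.02501 (Swamee-Jain)
Major: h_f = f(L/D)·V²/2g = 0.02501·33078·0.4580 = 378.9 m
Minor: ΣK = 2.26; h_m = ΣK·V²/2g = 1.035 m
Total H_L = 378.9 + 1.035 = 379.9 m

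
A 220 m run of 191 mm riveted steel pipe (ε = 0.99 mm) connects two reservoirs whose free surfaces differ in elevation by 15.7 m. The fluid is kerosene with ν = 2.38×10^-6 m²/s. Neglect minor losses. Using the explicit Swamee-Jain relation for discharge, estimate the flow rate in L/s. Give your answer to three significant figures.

Swamee-Jain (Type II): Q = -0.965·√(gD⁵h_f/L)·ln[ε/(3.7D) + √(3.17ν²L/(gD³h_f))]
√(gD⁵h_f/L) = √(9.81·0.191⁵·15.7/220) = 0.01334
ε/(3.7D) = 0.00140; √(3.17ν²L/(gD³h_f)) = 6.07×10^-5
Q = -0.965·0.01334·ln(0.001462) = 0.08404 m³/s
Check: V = 2.93 m/s, Re = 2.35×10^5, f = 0.03125, h_f = 15.8 m ≈ 15.7 m ✓

Q ≈ 84.0 L/s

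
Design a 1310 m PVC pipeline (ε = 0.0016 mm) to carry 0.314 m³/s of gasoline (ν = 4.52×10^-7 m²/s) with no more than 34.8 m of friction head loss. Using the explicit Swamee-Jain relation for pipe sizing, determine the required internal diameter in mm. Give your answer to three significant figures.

D ≈ 316 mm

Swamee-Jain (Type III): D = 0.66·[ε^1.25·(LQ²/(gh_f))^4.75 + ν·Q^9.4·(L/(gh_f))^5.2]^0.04
LQ²/(gh_f) = 0.3783; L/(gh_f) = 3.837
Term 1 = ε^1.25·(…)^4.75 = 5.62×10^-10; Term 2 = ν·Q^9.4·(…)^5.2 = 9.19×10^-9
D = 0.66·(5.62×10^-10 + 9.19×10^-9)^0.04 = 0.3156 m = 316 mm
Check: V = 4.01 m/s, Re = 2.80×10^6, f = 0.01007, h_f = 34.3 m ≈ 34.8 m ✓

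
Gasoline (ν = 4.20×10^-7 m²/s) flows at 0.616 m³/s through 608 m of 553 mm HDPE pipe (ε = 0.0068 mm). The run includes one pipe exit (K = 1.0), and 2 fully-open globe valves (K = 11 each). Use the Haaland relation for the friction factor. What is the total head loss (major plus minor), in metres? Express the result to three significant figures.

V = 4Q/(πD²) = 2.565 m/s; V²/2g = 0.3353 m
Re = 3.38×10^6, ε/D = 1.23×10^-5 → f = 0.01005 (Haaland)
Major: h_f = f(L/D)·V²/2g = 0.01005·1099·0.3353 = 3.705 m
Minor: ΣK = 23.0; h_m = ΣK·V²/2g = 7.711 m
Total H_L = 3.705 + 7.711 = 11.42 m

H_L ≈ 11.4 m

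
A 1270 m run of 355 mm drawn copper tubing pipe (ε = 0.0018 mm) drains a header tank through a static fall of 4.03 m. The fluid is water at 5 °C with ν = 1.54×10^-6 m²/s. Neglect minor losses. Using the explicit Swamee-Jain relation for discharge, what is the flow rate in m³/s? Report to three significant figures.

Q ≈ 0.121 m³/s

Swamee-Jain (Type II): Q = -0.965·√(gD⁵h_f/L)·ln[ε/(3.7D) + √(3.17ν²L/(gD³h_f))]
√(gD⁵h_f/L) = √(9.81·0.355⁵·4.03/1270) = 0.01325
ε/(3.7D) = 1.37×10^-6; √(3.17ν²L/(gD³h_f)) = 7.35×10^-5
Q = -0.965·0.01325·ln(7.484×10^-5) = 0.1215 m³/s
Check: V = 1.23 m/s, Re = 2.83×10^5, f = 0.01459, h_f = 4.01 m ≈ 4.03 m ✓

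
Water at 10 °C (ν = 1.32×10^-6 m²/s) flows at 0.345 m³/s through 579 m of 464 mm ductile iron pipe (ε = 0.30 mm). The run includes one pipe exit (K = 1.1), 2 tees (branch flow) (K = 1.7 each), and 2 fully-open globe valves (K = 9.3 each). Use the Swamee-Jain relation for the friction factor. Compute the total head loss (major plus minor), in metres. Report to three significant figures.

H_L ≈ 9.77 m

V = 4Q/(πD²) = 2.040 m/s; V²/2g = 0.2122 m
Re = 7.17×10^5, ε/D = 6.47×10^-4 → f = 0.01839 (Swamee-Jain)
Major: h_f = f(L/D)·V²/2g = 0.01839·1248·0.2122 = 4.869 m
Minor: ΣK = 23.1; h_m = ΣK·V²/2g = 4.901 m
Total H_L = 4.869 + 4.901 = 9.770 m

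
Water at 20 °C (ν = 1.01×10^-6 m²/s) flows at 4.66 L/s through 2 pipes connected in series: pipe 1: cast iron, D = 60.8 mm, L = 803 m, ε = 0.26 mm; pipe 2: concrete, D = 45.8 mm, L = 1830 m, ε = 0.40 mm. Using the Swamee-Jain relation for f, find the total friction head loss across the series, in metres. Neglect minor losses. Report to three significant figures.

Pipe 1: V = 1.605 m/s, Re = 9.66×10^4, ε/D = 0.00428, f = 0.03031, h_1 = f(L/D)V²/2g = 52.56 m
Pipe 2: V = 2.829 m/s, Re = 1.28×10^5, ε/D = 0.00873, f = 0.03695, h_2 = f(L/D)V²/2g = 602.1 m
Series → Q common, losses add: H = Σh = 654.6 m

H ≈ 655 m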